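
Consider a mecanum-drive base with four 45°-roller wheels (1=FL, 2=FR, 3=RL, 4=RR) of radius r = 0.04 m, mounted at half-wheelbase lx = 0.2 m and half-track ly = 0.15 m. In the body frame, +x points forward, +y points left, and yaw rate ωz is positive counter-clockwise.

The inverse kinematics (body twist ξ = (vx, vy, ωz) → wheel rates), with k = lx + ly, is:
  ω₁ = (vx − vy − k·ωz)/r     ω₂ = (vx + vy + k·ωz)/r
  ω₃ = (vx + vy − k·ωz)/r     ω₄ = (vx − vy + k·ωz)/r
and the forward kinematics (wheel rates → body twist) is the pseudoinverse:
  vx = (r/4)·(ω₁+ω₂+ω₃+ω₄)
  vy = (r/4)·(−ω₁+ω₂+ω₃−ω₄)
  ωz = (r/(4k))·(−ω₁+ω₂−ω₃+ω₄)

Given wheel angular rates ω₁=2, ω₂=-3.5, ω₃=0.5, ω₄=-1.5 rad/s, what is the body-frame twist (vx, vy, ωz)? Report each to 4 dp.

k = lx + ly = 0.2 + 0.15 = 0.3500
ω₁+ω₂+ω₃+ω₄ = -2.5000  →  vx = (0.04/4)·-2.5000 = -0.0250
−ω₁+ω₂+ω₃−ω₄ = -3.5000  →  vy = (0.04/4)·-3.5000 = -0.0350
−ω₁+ω₂−ω₃+ω₄ = -7.5000  →  ωz = (0.04/1.4000)·-7.5000 = -0.2143

(-0.0250, -0.0350, -0.2143)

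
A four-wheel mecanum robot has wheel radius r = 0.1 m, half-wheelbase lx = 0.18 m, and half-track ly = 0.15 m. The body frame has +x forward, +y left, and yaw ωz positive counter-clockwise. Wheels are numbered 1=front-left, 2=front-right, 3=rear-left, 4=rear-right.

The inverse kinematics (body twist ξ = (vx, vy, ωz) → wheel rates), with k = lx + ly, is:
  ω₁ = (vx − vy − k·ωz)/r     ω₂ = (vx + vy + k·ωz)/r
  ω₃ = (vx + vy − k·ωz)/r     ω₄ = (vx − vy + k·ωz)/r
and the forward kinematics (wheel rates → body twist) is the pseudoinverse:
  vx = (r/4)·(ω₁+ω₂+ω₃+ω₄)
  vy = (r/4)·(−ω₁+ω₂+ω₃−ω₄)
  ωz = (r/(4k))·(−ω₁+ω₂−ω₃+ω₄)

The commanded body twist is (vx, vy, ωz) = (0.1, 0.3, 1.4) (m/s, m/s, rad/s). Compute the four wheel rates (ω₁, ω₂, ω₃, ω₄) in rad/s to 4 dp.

k = lx + ly = 0.18 + 0.15 = 0.3300;  k·ωz = 0.3300·1.4 = 0.4620
ω₁ (FL) = (vx − vy − k·ωz)/r = -0.6620/0.1 = -6.6200
ω₂ (FR) = (vx + vy + k·ωz)/r = 0.8620/0.1 = 8.6200
ω₃ (RL) = (vx + vy − k·ωz)/r = -0.0620/0.1 = -0.6200
ω₄ (RR) = (vx − vy + k·ωz)/r = 0.2620/0.1 = 2.6200

(-6.6200, 8.6200, -0.6200, 2.6200)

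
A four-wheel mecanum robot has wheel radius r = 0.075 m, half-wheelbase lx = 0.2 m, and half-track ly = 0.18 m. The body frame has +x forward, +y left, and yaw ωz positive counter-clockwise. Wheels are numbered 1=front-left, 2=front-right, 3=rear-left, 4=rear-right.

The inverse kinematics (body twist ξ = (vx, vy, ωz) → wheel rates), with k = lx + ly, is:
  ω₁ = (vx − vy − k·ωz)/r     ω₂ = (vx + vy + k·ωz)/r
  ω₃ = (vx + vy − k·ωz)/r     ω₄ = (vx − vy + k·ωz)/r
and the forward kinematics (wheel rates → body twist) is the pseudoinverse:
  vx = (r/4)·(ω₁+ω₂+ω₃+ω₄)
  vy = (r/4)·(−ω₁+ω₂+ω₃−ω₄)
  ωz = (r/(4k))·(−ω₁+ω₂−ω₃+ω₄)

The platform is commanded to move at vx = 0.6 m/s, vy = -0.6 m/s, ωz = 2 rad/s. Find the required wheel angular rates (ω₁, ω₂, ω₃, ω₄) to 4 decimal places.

(5.8667, 10.1333, -10.1333, 26.1333)

k = lx + ly = 0.2 + 0.18 = 0.3800;  k·ωz = 0.3800·2 = 0.7600
ω₁ (FL) = (vx − vy − k·ωz)/r = 0.4400/0.075 = 5.8667
ω₂ (FR) = (vx + vy + k·ωz)/r = 0.7600/0.075 = 10.1333
ω₃ (RL) = (vx + vy − k·ωz)/r = -0.7600/0.075 = -10.1333
ω₄ (RR) = (vx − vy + k·ωz)/r = 1.9600/0.075 = 26.1333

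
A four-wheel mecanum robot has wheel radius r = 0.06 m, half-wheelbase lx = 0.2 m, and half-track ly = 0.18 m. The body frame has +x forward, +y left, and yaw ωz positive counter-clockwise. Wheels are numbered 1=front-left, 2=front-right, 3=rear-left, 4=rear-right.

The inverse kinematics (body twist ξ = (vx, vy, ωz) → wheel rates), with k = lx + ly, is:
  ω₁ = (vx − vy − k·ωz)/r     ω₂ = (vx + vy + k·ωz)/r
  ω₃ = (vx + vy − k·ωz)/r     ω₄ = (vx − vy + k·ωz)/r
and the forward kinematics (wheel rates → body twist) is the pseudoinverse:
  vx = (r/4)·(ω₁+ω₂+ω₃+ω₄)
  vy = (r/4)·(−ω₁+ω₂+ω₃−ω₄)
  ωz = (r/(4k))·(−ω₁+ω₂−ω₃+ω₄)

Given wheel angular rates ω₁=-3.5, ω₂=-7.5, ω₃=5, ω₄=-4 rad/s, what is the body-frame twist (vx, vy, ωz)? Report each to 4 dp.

k = lx + ly = 0.2 + 0.18 = 0.3800
ω₁+ω₂+ω₃+ω₄ = -10.0000  →  vx = (0.06/4)·-10.0000 = -0.1500
−ω₁+ω₂+ω₃−ω₄ = 5.0000  →  vy = (0.06/4)·5.0000 = 0.0750
−ω₁+ω₂−ω₃+ω₄ = -13.0000  →  ωz = (0.06/1.5200)·-13.0000 = -0.5132

(-0.1500, 0.0750, -0.5132)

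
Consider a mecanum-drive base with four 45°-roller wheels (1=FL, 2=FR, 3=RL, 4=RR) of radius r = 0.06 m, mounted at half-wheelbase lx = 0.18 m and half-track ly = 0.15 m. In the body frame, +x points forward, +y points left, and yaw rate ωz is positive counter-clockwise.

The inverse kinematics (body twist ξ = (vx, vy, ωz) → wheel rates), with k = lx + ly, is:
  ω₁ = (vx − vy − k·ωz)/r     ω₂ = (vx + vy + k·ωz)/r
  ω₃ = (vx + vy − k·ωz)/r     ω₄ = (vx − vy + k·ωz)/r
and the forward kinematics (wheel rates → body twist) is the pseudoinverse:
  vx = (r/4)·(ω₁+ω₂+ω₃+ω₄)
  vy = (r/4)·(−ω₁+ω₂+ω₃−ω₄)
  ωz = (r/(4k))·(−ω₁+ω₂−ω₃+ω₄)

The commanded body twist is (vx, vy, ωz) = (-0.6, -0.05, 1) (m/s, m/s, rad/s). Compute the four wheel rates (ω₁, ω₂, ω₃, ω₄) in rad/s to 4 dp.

(-14.6667, -5.3333, -16.3333, -3.6667)

k = lx + ly = 0.18 + 0.15 = 0.3300;  k·ωz = 0.3300·1 = 0.3300
ω₁ (FL) = (vx − vy − k·ωz)/r = -0.8800/0.06 = -14.6667
ω₂ (FR) = (vx + vy + k·ωz)/r = -0.3200/0.06 = -5.3333
ω₃ (RL) = (vx + vy − k·ωz)/r = -0.9800/0.06 = -16.3333
ω₄ (RR) = (vx − vy + k·ωz)/r = -0.2200/0.06 = -3.6667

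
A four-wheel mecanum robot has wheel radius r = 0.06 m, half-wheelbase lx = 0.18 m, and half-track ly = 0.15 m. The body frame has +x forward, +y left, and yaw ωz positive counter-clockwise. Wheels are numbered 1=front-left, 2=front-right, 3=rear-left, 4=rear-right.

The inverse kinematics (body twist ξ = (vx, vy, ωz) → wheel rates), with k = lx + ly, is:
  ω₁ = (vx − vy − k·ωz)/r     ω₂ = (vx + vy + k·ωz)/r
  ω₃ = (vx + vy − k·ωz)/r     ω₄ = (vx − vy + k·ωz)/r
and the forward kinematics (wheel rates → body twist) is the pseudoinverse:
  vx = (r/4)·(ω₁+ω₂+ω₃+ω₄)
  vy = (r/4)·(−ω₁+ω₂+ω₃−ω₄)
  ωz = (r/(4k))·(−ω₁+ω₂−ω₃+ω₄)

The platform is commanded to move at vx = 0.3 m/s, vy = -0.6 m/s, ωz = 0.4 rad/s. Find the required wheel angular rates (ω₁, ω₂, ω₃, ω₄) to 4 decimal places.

(12.8000, -2.8000, -7.2000, 17.2000)

k = lx + ly = 0.18 + 0.15 = 0.3300;  k·ωz = 0.3300·0.4 = 0.1320
ω₁ (FL) = (vx − vy − k·ωz)/r = 0.7680/0.06 = 12.8000
ω₂ (FR) = (vx + vy + k·ωz)/r = -0.1680/0.06 = -2.8000
ω₃ (RL) = (vx + vy − k·ωz)/r = -0.4320/0.06 = -7.2000
ω₄ (RR) = (vx − vy + k·ωz)/r = 1.0320/0.06 = 17.2000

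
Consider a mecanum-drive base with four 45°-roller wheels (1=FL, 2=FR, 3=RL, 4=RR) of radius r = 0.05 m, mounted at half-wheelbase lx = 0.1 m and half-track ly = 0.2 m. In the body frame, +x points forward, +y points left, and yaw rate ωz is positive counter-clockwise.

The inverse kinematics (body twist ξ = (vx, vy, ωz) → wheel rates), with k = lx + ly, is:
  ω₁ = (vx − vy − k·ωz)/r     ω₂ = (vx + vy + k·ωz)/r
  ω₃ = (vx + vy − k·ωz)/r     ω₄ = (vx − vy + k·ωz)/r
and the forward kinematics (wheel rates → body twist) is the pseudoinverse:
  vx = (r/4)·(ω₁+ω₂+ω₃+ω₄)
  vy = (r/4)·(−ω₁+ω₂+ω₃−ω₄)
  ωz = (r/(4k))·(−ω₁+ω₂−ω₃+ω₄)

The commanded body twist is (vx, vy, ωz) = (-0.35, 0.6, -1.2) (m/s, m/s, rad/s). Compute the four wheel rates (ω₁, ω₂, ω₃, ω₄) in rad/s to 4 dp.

k = lx + ly = 0.1 + 0.2 = 0.3000;  k·ωz = 0.3000·-1.2 = -0.3600
ω₁ (FL) = (vx − vy − k·ωz)/r = -0.5900/0.05 = -11.8000
ω₂ (FR) = (vx + vy + k·ωz)/r = -0.1100/0.05 = -2.2000
ω₃ (RL) = (vx + vy − k·ωz)/r = 0.6100/0.05 = 12.2000
ω₄ (RR) = (vx − vy + k·ωz)/r = -1.3100/0.05 = -26.2000

(-11.8000, -2.2000, 12.2000, -26.2000)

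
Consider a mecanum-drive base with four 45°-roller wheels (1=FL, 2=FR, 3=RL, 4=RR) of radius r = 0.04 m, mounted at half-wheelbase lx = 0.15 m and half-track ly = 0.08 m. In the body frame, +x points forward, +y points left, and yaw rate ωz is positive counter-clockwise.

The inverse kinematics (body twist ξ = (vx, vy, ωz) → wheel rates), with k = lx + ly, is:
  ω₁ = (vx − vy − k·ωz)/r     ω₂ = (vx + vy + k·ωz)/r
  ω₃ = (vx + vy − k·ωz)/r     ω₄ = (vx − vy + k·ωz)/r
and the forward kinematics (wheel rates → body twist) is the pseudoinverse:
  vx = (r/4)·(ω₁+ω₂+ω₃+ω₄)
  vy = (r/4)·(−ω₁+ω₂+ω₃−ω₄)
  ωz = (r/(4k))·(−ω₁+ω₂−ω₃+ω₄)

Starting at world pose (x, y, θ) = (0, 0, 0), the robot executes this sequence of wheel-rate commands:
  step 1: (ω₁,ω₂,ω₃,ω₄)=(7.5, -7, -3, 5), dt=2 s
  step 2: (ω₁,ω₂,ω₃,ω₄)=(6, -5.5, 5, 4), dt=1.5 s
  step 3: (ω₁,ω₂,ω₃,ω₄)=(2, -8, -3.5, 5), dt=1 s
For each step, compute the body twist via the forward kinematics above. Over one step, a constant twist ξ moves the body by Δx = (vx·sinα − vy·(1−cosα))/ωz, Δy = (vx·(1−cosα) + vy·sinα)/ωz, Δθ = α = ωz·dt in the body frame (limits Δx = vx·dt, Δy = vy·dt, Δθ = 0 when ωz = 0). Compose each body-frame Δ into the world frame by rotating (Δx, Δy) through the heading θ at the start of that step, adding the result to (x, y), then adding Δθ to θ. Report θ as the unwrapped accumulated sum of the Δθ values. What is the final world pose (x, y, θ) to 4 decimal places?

step 1: ξ=(vx,vy,ωz)=(0.0250, -0.2250, -0.2826), dt=2.0 → body Δ=(-0.0764, -0.4402, -0.5652) → world pose (-0.0764, -0.4402, -0.5652)
step 2: ξ=(vx,vy,ωz)=(0.0950, -0.1050, -0.5435), dt=1.5 → body Δ=(0.0665, -0.1956, -0.8152) → world pose (-0.1250, -0.6409, -1.3804)
step 3: ξ=(vx,vy,ωz)=(-0.0450, -0.1850, -0.0652), dt=1.0 → body Δ=(-0.0510, -0.1834, -0.0652) → world pose (-0.3148, -0.6256, -1.4457)

(-0.3148, -0.6256, -1.4457)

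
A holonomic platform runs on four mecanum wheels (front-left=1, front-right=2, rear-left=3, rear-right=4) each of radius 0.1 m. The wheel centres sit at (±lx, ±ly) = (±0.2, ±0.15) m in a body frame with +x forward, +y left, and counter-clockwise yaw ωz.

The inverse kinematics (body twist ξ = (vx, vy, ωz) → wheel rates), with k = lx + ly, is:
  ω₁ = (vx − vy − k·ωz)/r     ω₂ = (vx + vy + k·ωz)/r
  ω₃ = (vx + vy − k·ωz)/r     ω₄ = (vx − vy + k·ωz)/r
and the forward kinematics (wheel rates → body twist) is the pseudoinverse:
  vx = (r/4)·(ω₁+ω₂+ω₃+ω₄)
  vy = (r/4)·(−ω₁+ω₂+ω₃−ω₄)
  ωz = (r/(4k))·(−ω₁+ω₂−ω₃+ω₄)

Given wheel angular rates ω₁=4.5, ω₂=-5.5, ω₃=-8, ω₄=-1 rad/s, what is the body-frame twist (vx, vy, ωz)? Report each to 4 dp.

(-0.2500, -0.4250, -0.2143)

k = lx + ly = 0.2 + 0.15 = 0.3500
ω₁+ω₂+ω₃+ω₄ = -10.0000  →  vx = (0.1/4)·-10.0000 = -0.2500
−ω₁+ω₂+ω₃−ω₄ = -17.0000  →  vy = (0.1/4)·-17.0000 = -0.4250
−ω₁+ω₂−ω₃+ω₄ = -3.0000  →  ωz = (0.1/1.4000)·-3.0000 = -0.2143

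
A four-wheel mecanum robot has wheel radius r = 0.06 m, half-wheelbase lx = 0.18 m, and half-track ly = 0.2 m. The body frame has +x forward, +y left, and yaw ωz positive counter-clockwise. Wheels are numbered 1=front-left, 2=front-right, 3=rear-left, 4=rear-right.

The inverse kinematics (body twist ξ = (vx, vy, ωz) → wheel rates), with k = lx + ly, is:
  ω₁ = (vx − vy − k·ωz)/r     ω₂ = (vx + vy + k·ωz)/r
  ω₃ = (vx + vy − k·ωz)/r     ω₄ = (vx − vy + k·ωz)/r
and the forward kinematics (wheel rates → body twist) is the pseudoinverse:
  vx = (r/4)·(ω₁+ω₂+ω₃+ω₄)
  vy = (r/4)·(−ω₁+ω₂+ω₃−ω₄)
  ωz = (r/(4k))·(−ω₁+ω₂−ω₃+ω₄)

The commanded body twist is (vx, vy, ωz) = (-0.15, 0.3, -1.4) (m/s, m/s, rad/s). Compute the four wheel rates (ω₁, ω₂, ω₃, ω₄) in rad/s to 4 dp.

k = lx + ly = 0.18 + 0.2 = 0.3800;  k·ωz = 0.3800·-1.4 = -0.5320
ω₁ (FL) = (vx − vy − k·ωz)/r = 0.0820/0.06 = 1.3667
ω₂ (FR) = (vx + vy + k·ωz)/r = -0.3820/0.06 = -6.3667
ω₃ (RL) = (vx + vy − k·ωz)/r = 0.6820/0.06 = 11.3667
ω₄ (RR) = (vx − vy + k·ωz)/r = -0.9820/0.06 = -16.3667

(1.3667, -6.3667, 11.3667, -16.3667)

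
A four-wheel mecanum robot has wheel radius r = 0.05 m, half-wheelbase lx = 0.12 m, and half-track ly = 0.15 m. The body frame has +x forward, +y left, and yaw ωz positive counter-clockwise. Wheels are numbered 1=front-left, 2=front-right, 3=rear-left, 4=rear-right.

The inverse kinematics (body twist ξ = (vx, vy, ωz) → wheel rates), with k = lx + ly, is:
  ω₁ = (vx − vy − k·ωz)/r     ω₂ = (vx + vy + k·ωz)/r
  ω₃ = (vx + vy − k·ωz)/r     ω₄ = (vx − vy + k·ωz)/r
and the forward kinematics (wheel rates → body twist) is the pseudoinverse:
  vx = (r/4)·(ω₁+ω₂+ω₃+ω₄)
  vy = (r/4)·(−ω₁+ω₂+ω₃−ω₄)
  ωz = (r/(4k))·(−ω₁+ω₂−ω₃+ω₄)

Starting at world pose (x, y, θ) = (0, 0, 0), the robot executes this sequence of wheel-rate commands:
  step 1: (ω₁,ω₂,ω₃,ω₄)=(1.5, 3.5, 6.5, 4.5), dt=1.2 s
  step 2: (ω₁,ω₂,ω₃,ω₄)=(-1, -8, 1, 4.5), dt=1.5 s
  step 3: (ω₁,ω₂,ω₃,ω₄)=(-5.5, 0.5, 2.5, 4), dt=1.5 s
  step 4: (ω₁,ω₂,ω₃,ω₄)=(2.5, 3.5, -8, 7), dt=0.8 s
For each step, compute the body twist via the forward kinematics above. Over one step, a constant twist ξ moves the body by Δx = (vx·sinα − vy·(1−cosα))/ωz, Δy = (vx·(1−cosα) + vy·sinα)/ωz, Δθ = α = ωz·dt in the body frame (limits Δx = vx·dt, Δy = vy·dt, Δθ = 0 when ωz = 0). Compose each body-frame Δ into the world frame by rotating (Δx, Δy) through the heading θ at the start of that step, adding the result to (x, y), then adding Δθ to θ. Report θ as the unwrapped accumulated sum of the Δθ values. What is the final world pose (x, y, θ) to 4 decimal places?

step 1: ξ=(vx,vy,ωz)=(0.2000, 0.0500, 0.0000), dt=1.2 → body Δ=(0.2400, 0.0600, 0.0000) → world pose (0.2400, 0.0600, 0.0000)
step 2: ξ=(vx,vy,ωz)=(-0.0438, -0.1313, -0.1620), dt=1.5 → body Δ=(-0.0888, -0.1870, -0.2431) → world pose (0.1512, -0.1270, -0.2431)
step 3: ξ=(vx,vy,ωz)=(0.0187, 0.0563, 0.3472), dt=1.5 → body Δ=(0.0054, 0.0878, 0.5208) → world pose (0.1776, -0.0431, 0.2778)
step 4: ξ=(vx,vy,ωz)=(0.0625, -0.1750, 0.7407), dt=0.8 → body Δ=(0.0874, -0.1176, 0.5926) → world pose (0.2939, -0.1322, 0.8704)

(0.2939, -0.1322, 0.8704)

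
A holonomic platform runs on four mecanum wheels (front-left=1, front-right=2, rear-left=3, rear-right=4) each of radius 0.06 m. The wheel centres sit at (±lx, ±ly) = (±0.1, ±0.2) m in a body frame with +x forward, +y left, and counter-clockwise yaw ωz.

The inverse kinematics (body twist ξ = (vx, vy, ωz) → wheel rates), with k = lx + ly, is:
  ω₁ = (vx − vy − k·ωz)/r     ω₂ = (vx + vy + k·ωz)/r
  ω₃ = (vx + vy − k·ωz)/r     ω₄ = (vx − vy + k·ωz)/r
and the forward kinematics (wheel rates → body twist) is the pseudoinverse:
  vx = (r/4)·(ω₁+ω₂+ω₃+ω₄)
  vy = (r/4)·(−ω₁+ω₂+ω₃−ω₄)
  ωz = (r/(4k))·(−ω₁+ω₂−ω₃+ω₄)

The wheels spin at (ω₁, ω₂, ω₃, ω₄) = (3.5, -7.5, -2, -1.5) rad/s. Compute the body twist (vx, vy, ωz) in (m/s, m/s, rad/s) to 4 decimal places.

(-0.1125, -0.1725, -0.5250)

k = lx + ly = 0.1 + 0.2 = 0.3000
ω₁+ω₂+ω₃+ω₄ = -7.5000  →  vx = (0.06/4)·-7.5000 = -0.1125
−ω₁+ω₂+ω₃−ω₄ = -11.5000  →  vy = (0.06/4)·-11.5000 = -0.1725
−ω₁+ω₂−ω₃+ω₄ = -10.5000  →  ωz = (0.06/1.2000)·-10.5000 = -0.5250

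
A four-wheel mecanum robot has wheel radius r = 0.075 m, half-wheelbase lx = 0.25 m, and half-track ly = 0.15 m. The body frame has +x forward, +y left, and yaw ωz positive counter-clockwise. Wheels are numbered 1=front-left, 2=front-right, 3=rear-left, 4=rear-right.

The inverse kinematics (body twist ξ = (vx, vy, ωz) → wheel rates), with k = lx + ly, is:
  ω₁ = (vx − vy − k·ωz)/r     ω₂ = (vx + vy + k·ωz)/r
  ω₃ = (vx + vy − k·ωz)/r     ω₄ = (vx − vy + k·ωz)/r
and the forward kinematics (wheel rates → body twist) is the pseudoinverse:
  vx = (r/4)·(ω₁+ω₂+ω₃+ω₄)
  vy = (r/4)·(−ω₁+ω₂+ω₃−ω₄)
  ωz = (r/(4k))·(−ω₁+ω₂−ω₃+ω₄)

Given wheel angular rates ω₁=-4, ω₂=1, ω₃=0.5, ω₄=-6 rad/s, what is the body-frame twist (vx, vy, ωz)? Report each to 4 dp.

(-0.1594, 0.2156, -0.0703)

k = lx + ly = 0.25 + 0.15 = 0.4000
ω₁+ω₂+ω₃+ω₄ = -8.5000  →  vx = (0.075/4)·-8.5000 = -0.1594
−ω₁+ω₂+ω₃−ω₄ = 11.5000  →  vy = (0.075/4)·11.5000 = 0.2156
−ω₁+ω₂−ω₃+ω₄ = -1.5000  →  ωz = (0.075/1.6000)·-1.5000 = -0.0703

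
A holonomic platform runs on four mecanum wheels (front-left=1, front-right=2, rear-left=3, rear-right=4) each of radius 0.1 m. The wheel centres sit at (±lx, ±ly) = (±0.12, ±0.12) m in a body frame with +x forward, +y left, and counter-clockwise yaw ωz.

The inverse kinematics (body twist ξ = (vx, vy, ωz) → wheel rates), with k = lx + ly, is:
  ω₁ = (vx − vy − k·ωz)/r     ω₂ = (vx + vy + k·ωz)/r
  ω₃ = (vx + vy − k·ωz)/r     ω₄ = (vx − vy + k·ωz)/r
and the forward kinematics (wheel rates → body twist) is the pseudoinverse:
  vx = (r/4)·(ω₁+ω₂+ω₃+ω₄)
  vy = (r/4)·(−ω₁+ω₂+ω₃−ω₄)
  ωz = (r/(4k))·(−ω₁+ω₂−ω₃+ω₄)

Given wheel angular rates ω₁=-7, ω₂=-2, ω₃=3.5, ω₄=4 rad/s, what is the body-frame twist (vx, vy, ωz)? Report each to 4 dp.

k = lx + ly = 0.12 + 0.12 = 0.2400
ω₁+ω₂+ω₃+ω₄ = -1.5000  →  vx = (0.1/4)·-1.5000 = -0.0375
−ω₁+ω₂+ω₃−ω₄ = 4.5000  →  vy = (0.1/4)·4.5000 = 0.1125
−ω₁+ω₂−ω₃+ω₄ = 5.5000  →  ωz = (0.1/0.9600)·5.5000 = 0.5729

(-0.0375, 0.1125, 0.5729)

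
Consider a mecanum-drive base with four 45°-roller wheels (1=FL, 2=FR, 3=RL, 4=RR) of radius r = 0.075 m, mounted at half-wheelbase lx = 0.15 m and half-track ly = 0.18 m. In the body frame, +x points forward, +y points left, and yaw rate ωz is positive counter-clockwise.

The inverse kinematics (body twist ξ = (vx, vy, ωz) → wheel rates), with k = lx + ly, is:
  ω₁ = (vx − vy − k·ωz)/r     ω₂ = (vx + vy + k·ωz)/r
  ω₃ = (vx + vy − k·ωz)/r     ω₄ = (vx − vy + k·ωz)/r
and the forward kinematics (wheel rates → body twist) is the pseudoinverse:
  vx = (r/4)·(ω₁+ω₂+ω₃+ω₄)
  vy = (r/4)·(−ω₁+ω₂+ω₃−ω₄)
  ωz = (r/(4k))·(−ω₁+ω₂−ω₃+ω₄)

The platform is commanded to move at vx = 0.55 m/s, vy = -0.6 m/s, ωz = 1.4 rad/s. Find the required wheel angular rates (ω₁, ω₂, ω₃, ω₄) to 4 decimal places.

(9.1733, 5.4933, -6.8267, 21.4933)

k = lx + ly = 0.15 + 0.18 = 0.3300;  k·ωz = 0.3300·1.4 = 0.4620
ω₁ (FL) = (vx − vy − k·ωz)/r = 0.6880/0.075 = 9.1733
ω₂ (FR) = (vx + vy + k·ωz)/r = 0.4120/0.075 = 5.4933
ω₃ (RL) = (vx + vy − k·ωz)/r = -0.5120/0.075 = -6.8267
ω₄ (RR) = (vx − vy + k·ωz)/r = 1.6120/0.075 = 21.4933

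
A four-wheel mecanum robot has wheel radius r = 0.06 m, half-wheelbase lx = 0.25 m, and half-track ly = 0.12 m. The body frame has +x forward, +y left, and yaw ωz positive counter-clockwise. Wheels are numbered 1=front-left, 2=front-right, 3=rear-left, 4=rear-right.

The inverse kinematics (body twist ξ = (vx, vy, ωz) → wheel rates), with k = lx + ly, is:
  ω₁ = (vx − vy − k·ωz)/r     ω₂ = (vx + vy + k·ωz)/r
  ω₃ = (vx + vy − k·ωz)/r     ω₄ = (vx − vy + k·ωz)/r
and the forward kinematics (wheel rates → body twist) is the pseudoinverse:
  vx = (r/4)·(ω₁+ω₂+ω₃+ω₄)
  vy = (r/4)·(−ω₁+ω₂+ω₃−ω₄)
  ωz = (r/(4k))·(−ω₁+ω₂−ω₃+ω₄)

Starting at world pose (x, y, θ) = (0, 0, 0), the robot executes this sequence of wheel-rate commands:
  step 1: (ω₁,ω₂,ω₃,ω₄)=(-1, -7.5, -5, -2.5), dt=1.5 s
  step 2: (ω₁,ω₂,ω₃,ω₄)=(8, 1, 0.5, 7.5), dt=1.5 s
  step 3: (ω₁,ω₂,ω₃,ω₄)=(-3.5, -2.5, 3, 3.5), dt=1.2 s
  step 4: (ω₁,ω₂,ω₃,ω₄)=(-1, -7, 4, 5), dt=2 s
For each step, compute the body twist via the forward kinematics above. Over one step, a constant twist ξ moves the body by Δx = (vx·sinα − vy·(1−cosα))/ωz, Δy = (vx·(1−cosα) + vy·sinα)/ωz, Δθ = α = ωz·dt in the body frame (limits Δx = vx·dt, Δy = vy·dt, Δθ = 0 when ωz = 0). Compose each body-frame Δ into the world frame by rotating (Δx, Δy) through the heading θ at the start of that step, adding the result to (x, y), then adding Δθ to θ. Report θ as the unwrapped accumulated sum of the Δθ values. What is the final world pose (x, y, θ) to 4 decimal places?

step 1: ξ=(vx,vy,ωz)=(-0.2400, -0.1350, -0.1622), dt=1.5 → body Δ=(-0.3810, -0.1569, -0.2432) → world pose (-0.3810, -0.1569, -0.2432)
step 2: ξ=(vx,vy,ωz)=(0.2550, -0.2100, 0.0000), dt=1.5 → body Δ=(0.3825, -0.3150, 0.0000) → world pose (-0.0856, -0.5548, -0.2432)
step 3: ξ=(vx,vy,ωz)=(0.0075, 0.0075, 0.0608), dt=1.2 → body Δ=(0.0087, 0.0093, 0.0730) → world pose (-0.0749, -0.5478, -0.1703)
step 4: ξ=(vx,vy,ωz)=(0.0150, -0.1050, -0.2027), dt=2.0 → body Δ=(-0.0128, -0.2103, -0.4054) → world pose (-0.1232, -0.7529, -0.5757)

(-0.1232, -0.7529, -0.5757)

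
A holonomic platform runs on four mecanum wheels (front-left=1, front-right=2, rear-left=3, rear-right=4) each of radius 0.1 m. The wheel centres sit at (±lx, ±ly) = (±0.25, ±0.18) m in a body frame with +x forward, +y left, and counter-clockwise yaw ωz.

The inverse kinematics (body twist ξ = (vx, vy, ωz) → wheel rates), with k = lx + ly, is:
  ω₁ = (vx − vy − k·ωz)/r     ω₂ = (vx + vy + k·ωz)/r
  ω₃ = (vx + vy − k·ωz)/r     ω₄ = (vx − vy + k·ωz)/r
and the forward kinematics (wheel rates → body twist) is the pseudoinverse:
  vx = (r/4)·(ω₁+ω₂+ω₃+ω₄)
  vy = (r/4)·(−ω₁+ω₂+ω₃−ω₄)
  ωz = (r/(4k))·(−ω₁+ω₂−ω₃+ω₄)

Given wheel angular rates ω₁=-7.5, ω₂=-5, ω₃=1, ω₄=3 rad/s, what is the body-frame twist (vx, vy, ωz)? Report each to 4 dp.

k = lx + ly = 0.25 + 0.18 = 0.4300
ω₁+ω₂+ω₃+ω₄ = -8.5000  →  vx = (0.1/4)·-8.5000 = -0.2125
−ω₁+ω₂+ω₃−ω₄ = 0.5000  →  vy = (0.1/4)·0.5000 = 0.0125
−ω₁+ω₂−ω₃+ω₄ = 4.5000  →  ωz = (0.1/1.7200)·4.5000 = 0.2616

(-0.2125, 0.0125, 0.2616)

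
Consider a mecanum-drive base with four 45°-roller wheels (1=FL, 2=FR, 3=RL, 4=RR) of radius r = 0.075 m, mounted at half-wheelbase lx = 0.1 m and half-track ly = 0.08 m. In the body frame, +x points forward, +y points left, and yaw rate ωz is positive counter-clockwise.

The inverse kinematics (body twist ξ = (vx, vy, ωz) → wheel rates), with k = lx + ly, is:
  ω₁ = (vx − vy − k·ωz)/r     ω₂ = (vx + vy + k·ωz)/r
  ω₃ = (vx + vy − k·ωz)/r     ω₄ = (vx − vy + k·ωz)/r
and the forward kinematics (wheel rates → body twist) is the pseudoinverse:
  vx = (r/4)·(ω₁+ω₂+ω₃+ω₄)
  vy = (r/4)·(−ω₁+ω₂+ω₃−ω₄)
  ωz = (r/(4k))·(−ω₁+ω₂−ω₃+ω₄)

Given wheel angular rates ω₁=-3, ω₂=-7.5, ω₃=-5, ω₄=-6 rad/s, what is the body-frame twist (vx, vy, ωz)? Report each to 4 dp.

k = lx + ly = 0.1 + 0.08 = 0.1800
ω₁+ω₂+ω₃+ω₄ = -21.5000  →  vx = (0.075/4)·-21.5000 = -0.4031
−ω₁+ω₂+ω₃−ω₄ = -3.5000  →  vy = (0.075/4)·-3.5000 = -0.0656
−ω₁+ω₂−ω₃+ω₄ = -5.5000  →  ωz = (0.075/0.7200)·-5.5000 = -0.5729

(-0.4031, -0.0656, -0.5729)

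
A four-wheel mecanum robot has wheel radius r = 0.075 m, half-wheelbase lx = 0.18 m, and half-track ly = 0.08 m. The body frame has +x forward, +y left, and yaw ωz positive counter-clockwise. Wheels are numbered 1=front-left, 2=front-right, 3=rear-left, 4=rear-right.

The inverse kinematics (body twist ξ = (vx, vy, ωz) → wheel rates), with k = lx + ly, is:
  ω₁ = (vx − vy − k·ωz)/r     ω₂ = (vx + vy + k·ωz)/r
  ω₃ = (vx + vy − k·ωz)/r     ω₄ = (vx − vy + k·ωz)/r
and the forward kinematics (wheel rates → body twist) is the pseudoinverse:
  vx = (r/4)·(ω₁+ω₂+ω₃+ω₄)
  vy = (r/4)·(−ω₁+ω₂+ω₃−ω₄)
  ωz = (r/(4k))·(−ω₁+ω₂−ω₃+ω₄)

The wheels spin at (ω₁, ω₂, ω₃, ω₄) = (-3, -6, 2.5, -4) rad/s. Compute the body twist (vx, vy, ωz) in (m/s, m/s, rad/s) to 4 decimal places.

(-0.1969, 0.0656, -0.6851)

k = lx + ly = 0.18 + 0.08 = 0.2600
ω₁+ω₂+ω₃+ω₄ = -10.5000  →  vx = (0.075/4)·-10.5000 = -0.1969
−ω₁+ω₂+ω₃−ω₄ = 3.5000  →  vy = (0.075/4)·3.5000 = 0.0656
−ω₁+ω₂−ω₃+ω₄ = -9.5000  →  ωz = (0.075/1.0400)·-9.5000 = -0.6851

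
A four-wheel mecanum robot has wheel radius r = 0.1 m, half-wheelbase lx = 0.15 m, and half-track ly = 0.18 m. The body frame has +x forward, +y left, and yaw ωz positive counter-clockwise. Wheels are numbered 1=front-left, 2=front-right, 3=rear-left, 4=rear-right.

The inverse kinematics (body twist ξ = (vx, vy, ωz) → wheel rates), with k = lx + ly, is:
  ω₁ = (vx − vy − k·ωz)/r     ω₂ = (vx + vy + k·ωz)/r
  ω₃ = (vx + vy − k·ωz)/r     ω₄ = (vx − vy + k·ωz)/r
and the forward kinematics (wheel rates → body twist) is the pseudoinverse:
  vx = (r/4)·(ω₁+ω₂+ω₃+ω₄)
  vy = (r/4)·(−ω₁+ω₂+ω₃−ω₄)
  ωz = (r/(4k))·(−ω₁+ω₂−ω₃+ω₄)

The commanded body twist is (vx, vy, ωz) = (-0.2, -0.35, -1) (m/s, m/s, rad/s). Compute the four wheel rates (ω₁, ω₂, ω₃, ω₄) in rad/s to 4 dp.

k = lx + ly = 0.15 + 0.18 = 0.3300;  k·ωz = 0.3300·-1 = -0.3300
ω₁ (FL) = (vx − vy − k·ωz)/r = 0.4800/0.1 = 4.8000
ω₂ (FR) = (vx + vy + k·ωz)/r = -0.8800/0.1 = -8.8000
ω₃ (RL) = (vx + vy − k·ωz)/r = -0.2200/0.1 = -2.2000
ω₄ (RR) = (vx − vy + k·ωz)/r = -0.1800/0.1 = -1.8000

(4.8000, -8.8000, -2.2000, -1.8000)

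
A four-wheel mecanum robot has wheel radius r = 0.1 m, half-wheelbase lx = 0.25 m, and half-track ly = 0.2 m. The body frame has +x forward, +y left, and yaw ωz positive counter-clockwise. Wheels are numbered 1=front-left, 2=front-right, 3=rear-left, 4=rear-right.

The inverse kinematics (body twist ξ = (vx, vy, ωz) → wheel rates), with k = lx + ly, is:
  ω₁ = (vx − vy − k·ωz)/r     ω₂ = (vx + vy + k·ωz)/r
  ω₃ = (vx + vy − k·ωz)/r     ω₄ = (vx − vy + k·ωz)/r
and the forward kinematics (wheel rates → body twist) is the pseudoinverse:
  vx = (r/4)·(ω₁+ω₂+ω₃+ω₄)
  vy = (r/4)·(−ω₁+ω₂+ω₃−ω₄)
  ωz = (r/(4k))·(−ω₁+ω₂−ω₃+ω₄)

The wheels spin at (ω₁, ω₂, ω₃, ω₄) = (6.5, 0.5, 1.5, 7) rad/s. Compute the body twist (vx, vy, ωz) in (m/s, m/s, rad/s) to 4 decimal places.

k = lx + ly = 0.25 + 0.2 = 0.4500
ω₁+ω₂+ω₃+ω₄ = 15.5000  →  vx = (0.1/4)·15.5000 = 0.3875
−ω₁+ω₂+ω₃−ω₄ = -11.5000  →  vy = (0.1/4)·-11.5000 = -0.2875
−ω₁+ω₂−ω₃+ω₄ = -0.5000  →  ωz = (0.1/1.8000)·-0.5000 = -0.0278

(0.3875, -0.2875, -0.0278)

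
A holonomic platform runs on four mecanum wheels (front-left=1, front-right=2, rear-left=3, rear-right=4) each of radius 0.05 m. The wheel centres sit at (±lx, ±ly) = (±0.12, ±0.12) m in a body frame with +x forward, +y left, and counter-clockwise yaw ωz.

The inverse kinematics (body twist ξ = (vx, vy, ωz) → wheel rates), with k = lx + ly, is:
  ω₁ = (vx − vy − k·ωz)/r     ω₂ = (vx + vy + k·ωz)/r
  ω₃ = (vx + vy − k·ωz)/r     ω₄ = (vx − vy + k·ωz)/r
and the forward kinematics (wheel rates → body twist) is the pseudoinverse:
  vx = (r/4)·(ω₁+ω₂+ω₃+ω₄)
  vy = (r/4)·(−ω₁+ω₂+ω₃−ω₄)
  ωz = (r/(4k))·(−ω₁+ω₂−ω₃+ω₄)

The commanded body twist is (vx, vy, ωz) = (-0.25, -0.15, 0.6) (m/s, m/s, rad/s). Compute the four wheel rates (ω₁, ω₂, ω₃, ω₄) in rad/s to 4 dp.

k = lx + ly = 0.12 + 0.12 = 0.2400;  k·ωz = 0.2400·0.6 = 0.1440
ω₁ (FL) = (vx − vy − k·ωz)/r = -0.2440/0.05 = -4.8800
ω₂ (FR) = (vx + vy + k·ωz)/r = -0.2560/0.05 = -5.1200
ω₃ (RL) = (vx + vy − k·ωz)/r = -0.5440/0.05 = -10.8800
ω₄ (RR) = (vx − vy + k·ωz)/r = 0.0440/0.05 = 0.8800

(-4.8800, -5.1200, -10.8800, 0.8800)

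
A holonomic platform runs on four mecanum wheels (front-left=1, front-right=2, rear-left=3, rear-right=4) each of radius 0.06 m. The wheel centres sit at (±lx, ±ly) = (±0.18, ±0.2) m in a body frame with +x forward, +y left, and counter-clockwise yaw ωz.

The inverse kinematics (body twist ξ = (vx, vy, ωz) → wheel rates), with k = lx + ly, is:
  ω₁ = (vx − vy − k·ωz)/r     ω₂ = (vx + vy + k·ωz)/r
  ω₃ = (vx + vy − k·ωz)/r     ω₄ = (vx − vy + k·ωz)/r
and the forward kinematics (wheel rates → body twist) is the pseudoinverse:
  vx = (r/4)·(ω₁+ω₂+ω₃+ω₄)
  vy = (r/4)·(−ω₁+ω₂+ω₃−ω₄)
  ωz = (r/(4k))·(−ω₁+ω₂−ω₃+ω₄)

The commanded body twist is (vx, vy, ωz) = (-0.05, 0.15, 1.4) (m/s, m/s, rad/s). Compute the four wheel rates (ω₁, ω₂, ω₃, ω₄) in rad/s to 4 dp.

(-12.2000, 10.5333, -7.2000, 5.5333)

k = lx + ly = 0.18 + 0.2 = 0.3800;  k·ωz = 0.3800·1.4 = 0.5320
ω₁ (FL) = (vx − vy − k·ωz)/r = -0.7320/0.06 = -12.2000
ω₂ (FR) = (vx + vy + k·ωz)/r = 0.6320/0.06 = 10.5333
ω₃ (RL) = (vx + vy − k·ωz)/r = -0.4320/0.06 = -7.2000
ω₄ (RR) = (vx − vy + k·ωz)/r = 0.3320/0.06 = 5.5333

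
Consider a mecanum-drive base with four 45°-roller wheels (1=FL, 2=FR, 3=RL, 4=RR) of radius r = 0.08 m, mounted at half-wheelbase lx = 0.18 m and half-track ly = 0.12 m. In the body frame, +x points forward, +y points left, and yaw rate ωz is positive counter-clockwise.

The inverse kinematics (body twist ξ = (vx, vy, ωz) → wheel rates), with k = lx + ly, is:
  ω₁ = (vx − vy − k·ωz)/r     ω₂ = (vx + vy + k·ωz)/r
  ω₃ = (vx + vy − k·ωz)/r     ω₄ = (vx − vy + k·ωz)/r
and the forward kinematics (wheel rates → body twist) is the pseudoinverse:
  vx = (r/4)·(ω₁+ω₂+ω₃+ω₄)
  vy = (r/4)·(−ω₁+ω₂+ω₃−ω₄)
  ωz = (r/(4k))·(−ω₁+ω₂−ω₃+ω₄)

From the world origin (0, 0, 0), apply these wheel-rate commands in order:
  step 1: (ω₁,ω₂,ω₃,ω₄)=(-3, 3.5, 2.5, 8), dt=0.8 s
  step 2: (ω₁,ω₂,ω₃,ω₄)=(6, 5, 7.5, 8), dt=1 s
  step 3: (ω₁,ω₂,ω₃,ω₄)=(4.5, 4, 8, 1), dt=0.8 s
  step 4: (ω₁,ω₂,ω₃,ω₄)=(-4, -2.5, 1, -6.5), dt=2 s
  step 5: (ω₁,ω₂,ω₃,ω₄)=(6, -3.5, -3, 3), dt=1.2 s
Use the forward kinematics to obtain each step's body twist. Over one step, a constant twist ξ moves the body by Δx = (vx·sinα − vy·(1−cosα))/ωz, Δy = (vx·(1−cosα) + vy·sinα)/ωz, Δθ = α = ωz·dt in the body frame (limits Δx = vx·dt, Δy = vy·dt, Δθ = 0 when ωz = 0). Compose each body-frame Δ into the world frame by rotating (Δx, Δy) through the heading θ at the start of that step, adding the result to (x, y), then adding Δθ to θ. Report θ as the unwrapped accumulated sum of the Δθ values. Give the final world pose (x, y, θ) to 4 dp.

(0.2267, 0.6775, -0.8733)

step 1: ξ=(vx,vy,ωz)=(0.2200, 0.0200, 0.8000), dt=0.8 → body Δ=(0.1593, 0.0694, 0.6400) → world pose (0.1593, 0.0694, 0.6400)
step 2: ξ=(vx,vy,ωz)=(0.5300, -0.0300, -0.0333), dt=1.0 → body Δ=(0.5294, -0.0388, -0.0333) → world pose (0.6071, 0.3544, 0.6067)
step 3: ξ=(vx,vy,ωz)=(0.3500, 0.1300, -0.5000), dt=0.8 → body Δ=(0.2931, 0.0460, -0.4000) → world pose (0.8217, 0.5593, 0.2067)
step 4: ξ=(vx,vy,ωz)=(-0.2400, 0.1800, -0.4000), dt=2.0 → body Δ=(-0.2939, 0.5048, -0.8000) → world pose (0.4304, 0.9930, -0.5933)
step 5: ξ=(vx,vy,ωz)=(0.0500, -0.3100, -0.2333), dt=1.2 → body Δ=(0.0075, -0.3755, -0.2800) → world pose (0.2267, 0.6775, -0.8733)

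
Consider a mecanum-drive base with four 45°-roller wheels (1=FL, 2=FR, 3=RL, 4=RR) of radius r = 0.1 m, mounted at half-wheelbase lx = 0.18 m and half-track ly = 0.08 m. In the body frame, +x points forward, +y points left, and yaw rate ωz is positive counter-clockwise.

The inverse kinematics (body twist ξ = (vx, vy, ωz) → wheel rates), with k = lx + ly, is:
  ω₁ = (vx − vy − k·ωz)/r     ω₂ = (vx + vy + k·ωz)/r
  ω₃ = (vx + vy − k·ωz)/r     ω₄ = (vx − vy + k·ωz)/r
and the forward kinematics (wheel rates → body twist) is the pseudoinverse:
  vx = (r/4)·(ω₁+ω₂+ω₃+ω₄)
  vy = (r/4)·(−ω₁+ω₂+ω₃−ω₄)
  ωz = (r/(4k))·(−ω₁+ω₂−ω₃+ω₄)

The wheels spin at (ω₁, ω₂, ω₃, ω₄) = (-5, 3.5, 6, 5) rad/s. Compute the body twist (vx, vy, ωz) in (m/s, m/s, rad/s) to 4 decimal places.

k = lx + ly = 0.18 + 0.08 = 0.2600
ω₁+ω₂+ω₃+ω₄ = 9.5000  →  vx = (0.1/4)·9.5000 = 0.2375
−ω₁+ω₂+ω₃−ω₄ = 9.5000  →  vy = (0.1/4)·9.5000 = 0.2375
−ω₁+ω₂−ω₃+ω₄ = 7.5000  →  ωz = (0.1/1.0400)·7.5000 = 0.7212

(0.2375, 0.2375, 0.7212)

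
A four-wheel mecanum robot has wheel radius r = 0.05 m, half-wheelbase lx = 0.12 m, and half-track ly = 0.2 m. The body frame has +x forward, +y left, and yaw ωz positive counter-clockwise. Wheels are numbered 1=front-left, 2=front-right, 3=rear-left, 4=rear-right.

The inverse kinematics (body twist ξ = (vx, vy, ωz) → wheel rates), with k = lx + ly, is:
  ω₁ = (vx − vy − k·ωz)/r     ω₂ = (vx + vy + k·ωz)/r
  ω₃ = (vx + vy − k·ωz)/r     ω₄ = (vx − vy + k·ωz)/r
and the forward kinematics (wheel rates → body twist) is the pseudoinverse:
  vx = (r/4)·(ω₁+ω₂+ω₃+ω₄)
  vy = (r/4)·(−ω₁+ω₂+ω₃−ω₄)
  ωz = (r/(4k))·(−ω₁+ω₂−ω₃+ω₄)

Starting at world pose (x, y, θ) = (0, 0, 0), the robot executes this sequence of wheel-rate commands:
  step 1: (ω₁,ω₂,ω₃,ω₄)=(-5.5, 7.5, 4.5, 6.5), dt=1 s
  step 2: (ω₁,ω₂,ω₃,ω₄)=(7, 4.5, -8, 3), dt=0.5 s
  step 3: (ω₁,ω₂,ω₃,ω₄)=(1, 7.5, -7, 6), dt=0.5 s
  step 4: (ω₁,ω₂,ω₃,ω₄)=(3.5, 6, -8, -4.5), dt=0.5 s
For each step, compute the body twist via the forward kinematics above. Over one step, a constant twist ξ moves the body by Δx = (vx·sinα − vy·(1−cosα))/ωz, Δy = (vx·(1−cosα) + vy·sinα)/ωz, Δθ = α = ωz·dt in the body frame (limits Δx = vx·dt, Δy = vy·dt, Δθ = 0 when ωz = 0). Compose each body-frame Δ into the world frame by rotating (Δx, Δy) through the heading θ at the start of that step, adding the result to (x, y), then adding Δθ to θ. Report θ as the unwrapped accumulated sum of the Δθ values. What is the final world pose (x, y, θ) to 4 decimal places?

step 1: ξ=(vx,vy,ωz)=(0.1625, 0.1375, 0.5859), dt=1.0 → body Δ=(0.1142, 0.1760, 0.5859) → world pose (0.1142, 0.1760, 0.5859)
step 2: ξ=(vx,vy,ωz)=(0.0813, -0.1688, 0.3320), dt=0.5 → body Δ=(0.0474, -0.0806, 0.1660) → world pose (0.1983, 0.1351, 0.7520)
step 3: ξ=(vx,vy,ωz)=(0.0938, -0.0813, 0.7617), dt=0.5 → body Δ=(0.0534, -0.0308, 0.3809) → world pose (0.2584, 0.1490, 1.1328)
step 4: ξ=(vx,vy,ωz)=(-0.0375, -0.0125, 0.2344), dt=0.5 → body Δ=(-0.0183, -0.0073, 0.1172) → world pose (0.2572, 0.1293, 1.2500)

(0.2572, 0.1293, 1.2500)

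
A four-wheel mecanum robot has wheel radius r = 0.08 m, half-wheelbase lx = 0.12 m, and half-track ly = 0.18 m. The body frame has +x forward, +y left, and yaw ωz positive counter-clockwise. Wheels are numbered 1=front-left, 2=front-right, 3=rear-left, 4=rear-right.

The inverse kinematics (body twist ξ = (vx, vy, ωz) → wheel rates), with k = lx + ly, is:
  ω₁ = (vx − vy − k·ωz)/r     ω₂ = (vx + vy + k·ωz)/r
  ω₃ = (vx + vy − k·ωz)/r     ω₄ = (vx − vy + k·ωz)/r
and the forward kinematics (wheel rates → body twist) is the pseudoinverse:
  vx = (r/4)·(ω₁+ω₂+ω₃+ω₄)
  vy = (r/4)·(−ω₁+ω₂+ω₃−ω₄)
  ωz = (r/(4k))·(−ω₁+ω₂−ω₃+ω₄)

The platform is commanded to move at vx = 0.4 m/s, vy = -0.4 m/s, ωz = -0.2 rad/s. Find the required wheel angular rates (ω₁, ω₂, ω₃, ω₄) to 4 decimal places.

k = lx + ly = 0.12 + 0.18 = 0.3000;  k·ωz = 0.3000·-0.2 = -0.0600
ω₁ (FL) = (vx − vy − k·ωz)/r = 0.8600/0.08 = 10.7500
ω₂ (FR) = (vx + vy + k·ωz)/r = -0.0600/0.08 = -0.7500
ω₃ (RL) = (vx + vy − k·ωz)/r = 0.0600/0.08 = 0.7500
ω₄ (RR) = (vx − vy + k·ωz)/r = 0.7400/0.08 = 9.2500

(10.7500, -0.7500, 0.7500, 9.2500)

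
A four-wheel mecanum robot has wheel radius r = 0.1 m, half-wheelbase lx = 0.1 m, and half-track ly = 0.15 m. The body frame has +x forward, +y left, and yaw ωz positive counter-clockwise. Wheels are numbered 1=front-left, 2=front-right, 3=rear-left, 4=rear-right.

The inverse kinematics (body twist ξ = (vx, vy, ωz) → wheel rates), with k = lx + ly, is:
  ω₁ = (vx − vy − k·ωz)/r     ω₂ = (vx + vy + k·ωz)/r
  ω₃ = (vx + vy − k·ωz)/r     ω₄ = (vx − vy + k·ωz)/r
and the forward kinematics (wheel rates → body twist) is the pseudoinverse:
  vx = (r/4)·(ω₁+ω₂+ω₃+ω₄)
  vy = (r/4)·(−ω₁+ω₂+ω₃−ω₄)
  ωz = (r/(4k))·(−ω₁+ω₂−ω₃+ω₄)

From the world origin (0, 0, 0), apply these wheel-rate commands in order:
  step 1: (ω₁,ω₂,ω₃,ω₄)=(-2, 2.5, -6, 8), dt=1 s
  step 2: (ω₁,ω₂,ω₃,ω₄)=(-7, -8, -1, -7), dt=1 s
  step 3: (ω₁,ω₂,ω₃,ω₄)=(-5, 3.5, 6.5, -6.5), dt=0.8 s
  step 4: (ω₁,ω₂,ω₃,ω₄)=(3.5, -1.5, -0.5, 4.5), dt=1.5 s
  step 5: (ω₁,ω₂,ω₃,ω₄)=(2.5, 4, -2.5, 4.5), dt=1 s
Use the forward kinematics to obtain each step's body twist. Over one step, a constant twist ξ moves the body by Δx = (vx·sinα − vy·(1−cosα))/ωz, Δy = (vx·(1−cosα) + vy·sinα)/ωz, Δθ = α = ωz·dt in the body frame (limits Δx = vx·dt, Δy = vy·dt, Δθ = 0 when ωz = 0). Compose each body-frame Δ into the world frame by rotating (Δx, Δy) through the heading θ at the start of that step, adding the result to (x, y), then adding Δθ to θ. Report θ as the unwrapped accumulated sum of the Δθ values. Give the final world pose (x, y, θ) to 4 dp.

(0.2862, -0.3737, 1.6400)

step 1: ξ=(vx,vy,ωz)=(0.0625, -0.2375, 1.8500), dt=1.0 → body Δ=(0.1962, -0.0803, 1.8500) → world pose (0.1962, -0.0803, 1.8500)
step 2: ξ=(vx,vy,ωz)=(-0.5750, 0.1250, -0.7000), dt=1.0 → body Δ=(-0.4872, 0.3082, -0.7000) → world pose (0.0342, -0.6336, 1.1500)
step 3: ξ=(vx,vy,ωz)=(-0.0375, 0.5375, -0.4500), dt=0.8 → body Δ=(0.0472, 0.4261, -0.3600) → world pose (-0.3354, -0.4164, 0.7900)
step 4: ξ=(vx,vy,ωz)=(0.1500, -0.2500, 0.0000), dt=1.5 → body Δ=(0.2250, -0.3750, 0.0000) → world pose (0.0893, -0.5205, 0.7900)
step 5: ξ=(vx,vy,ωz)=(0.2125, -0.1375, 0.8500), dt=1.0 → body Δ=(0.2428, -0.0365, 0.8500) → world pose (0.2862, -0.3737, 1.6400)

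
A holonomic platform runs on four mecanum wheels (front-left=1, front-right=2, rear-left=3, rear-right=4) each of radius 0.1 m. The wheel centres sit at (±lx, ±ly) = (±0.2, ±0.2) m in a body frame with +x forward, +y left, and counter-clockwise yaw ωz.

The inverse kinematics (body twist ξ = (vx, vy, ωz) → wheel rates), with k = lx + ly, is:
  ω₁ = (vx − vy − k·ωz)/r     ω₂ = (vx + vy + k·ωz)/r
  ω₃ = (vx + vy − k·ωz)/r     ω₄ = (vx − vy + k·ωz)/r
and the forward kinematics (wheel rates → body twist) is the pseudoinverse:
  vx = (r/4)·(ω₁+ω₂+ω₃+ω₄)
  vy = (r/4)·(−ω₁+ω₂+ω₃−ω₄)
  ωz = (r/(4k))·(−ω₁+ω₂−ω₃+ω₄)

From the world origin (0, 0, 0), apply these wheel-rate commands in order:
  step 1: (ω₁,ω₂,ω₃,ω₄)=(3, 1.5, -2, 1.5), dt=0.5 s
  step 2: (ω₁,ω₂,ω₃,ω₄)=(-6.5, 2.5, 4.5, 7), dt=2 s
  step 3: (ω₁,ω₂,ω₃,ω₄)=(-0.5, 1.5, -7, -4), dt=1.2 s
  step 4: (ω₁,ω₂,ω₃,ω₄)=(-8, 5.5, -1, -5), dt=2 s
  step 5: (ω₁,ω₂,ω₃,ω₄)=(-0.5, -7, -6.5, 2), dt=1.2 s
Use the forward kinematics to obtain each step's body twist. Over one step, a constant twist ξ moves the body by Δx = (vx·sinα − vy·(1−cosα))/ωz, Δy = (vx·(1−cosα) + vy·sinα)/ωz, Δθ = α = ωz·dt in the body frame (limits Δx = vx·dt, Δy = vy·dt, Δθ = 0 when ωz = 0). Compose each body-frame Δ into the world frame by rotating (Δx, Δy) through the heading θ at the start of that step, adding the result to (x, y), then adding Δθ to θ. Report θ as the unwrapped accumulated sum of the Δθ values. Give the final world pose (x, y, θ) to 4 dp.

step 1: ξ=(vx,vy,ωz)=(0.1000, -0.1250, 0.1250), dt=0.5 → body Δ=(0.0519, -0.0609, 0.0625) → world pose (0.0519, -0.0609, 0.0625)
step 2: ξ=(vx,vy,ωz)=(0.1875, 0.1625, 0.7188), dt=2.0 → body Δ=(0.0625, 0.4503, 1.4375) → world pose (0.0862, 0.3924, 1.5000)
step 3: ξ=(vx,vy,ωz)=(-0.2500, -0.0250, 0.3125), dt=1.2 → body Δ=(-0.2875, -0.0849, 0.3750) → world pose (0.1505, 0.0997, 1.8750)
step 4: ξ=(vx,vy,ωz)=(-0.2125, 0.4375, 0.5938), dt=2.0 → body Δ=(-0.7932, 0.4593, 1.1875) → world pose (-0.0501, -0.7947, 3.0625)
step 5: ξ=(vx,vy,ωz)=(-0.3000, -0.3750, 0.1250), dt=1.2 → body Δ=(-0.3250, -0.4753, 0.1500) → world pose (0.3114, -0.3466, 3.2125)

(0.3114, -0.3466, 3.2125)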